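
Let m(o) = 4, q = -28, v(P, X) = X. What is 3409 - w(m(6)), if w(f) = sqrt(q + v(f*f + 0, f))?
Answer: 3409 - 2*I*sqrt(6) ≈ 3409.0 - 4.899*I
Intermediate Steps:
w(f) = sqrt(-28 + f)
3409 - w(m(6)) = 3409 - sqrt(-28 + 4) = 3409 - sqrt(-24) = 3409 - 2*I*sqrt(6)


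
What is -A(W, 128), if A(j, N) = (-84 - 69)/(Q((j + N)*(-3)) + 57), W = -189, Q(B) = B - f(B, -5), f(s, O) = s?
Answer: 51/19 ≈ 2.6842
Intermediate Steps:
Q(B) = 0 (Q(B) = B - B = 0)
A(j, N) = -51/19 (A(j, N) = (-84 - 69)/(0 + 57) = -153/57 = -153*1/57 = -51/19)
-A(W, 128) = -1*(-51/19) = 51/19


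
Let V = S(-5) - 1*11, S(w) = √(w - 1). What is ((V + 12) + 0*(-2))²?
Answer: (1 + I*√6)² ≈ -5.0 + 4.899*I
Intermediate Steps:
S(w) = √(-1 + w)
V = -11 + I*√6 (V = √(-1 - 5) - 1*11 = √(-6) - 11 = I*√6 - 11 = -11 + I*√6 ≈ -11.0 + 2.4495*I)
((V + 12) + 0*(-2))² = (((-11 + I*√6) + 12) + 0*(-2))² = ((1 + I*√6) + 0)² = (1 + I*√6)²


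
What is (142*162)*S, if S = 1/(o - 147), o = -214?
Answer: -23004/361 ≈ -63.723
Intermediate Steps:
S = -1/361 (S = 1/(-214 - 147) = 1/(-361) = -1/361 ≈ -0.0027701)
(142*162)*S = (142*162)*(-1/361) = 23004*(-1/361) = -23004/361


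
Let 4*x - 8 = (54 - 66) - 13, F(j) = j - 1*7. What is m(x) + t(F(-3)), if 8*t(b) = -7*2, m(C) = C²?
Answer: 261/16 ≈ 16.313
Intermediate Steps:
F(j) = -7 + j (F(j) = j - 7 = -7 + j)
x = -17/4 (x = 2 + ((54 - 66) - 13)/4 = 2 + (-12 - 13)/4 = 2 + (¼)*(-25) = 2 - 25/4 = -17/4 ≈ -4.2500)
t(b) = -7/4 (t(b) = (-7*2)/8 = (⅛)*(-14) = -7/4)
m(x) + t(F(-3)) = (-17/4)² - 7/4 = 289/16 - 7/4 = 261/16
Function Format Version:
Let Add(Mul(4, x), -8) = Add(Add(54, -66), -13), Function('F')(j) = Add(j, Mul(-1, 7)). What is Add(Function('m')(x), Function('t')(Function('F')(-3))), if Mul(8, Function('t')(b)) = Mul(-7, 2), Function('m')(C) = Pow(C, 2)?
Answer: Rational(261, 16) ≈ 16.313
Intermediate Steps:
Function('F')(j) = Add(-7, j) (Function('F')(j) = Add(j, -7) = Add(-7, j))
x = Rational(-17, 4) (x = Add(2, Mul(Rational(1, 4), Add(Add(54, -66), -13))) = Add(2, Mul(Rational(1, 4), Add(-12, -13))) = Add(2, Mul(Rational(1, 4), -25)) = Add(2, Rational(-25, 4)) = Rational(-17, 4) ≈ -4.2500)
Function('t')(b) = Rational(-7, 4) (Function('t')(b) = Mul(Rational(1, 8), Mul(-7, 2)) = Mul(Rational(1, 8), -14) = Rational(-7, 4))
Add(Function('m')(x), Function('t')(Function('F')(-3))) = Add(Pow(Rational(-17, 4), 2), Rational(-7, 4)) = Add(Rational(289, 16), Rational(-7, 4)) = Rational(261, 16)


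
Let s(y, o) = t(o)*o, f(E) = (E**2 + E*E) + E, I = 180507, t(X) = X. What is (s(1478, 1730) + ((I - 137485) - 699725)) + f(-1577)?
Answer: 7308478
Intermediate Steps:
f(E) = E + 2*E**2 (f(E) = (E**2 + E**2) + E = 2*E**2 + E = E + 2*E**2)
s(y, o) = o**2 (s(y, o) = o*o = o**2)
(s(1478, 1730) + ((I - 137485) - 699725)) + f(-1577) = (1730**2 + ((180507 - 137485) - 699725)) - 1577*(1 + 2*(-1577)) = (2992900 + (43022 - 699725)) - 1577*(1 - 3154) = (2992900 - 656703) - 1577*(-3153) = 2336197 + 4972281 = 7308478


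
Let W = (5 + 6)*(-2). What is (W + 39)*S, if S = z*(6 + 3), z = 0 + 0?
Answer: 0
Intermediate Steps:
W = -22 (W = 11*(-2) = -22)
z = 0
S = 0 (S = 0*(6 + 3) = 0*9 = 0)
(W + 39)*S = (-22 + 39)*0 = 17*0 = 0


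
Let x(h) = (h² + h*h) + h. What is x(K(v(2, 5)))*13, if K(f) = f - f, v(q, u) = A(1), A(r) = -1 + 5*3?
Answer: 0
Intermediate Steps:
A(r) = 14 (A(r) = -1 + 15 = 14)
v(q, u) = 14
K(f) = 0
x(h) = h + 2*h² (x(h) = (h² + h²) + h = 2*h² + h = h + 2*h²)
x(K(v(2, 5)))*13 = (0*(1 + 2*0))*13 = (0*(1 + 0))*13 = (0*1)*13 = 0*13 = 0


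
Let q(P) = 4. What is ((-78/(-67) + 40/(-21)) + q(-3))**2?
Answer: 21031396/1979649 ≈ 10.624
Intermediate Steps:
((-78/(-67) + 40/(-21)) + q(-3))**2 = ((-78/(-67) + 40/(-21)) + 4)**2 = ((-78*(-1/67) + 40*(-1/21)) + 4)**2 = ((78/67 - 40/21) + 4)**2 = (-1042/1407 + 4)**2 = (4586/1407)**2 = 21031396/1979649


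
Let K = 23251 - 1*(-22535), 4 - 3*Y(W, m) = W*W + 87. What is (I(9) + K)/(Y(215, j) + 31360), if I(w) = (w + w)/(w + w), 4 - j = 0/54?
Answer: 45787/15924 ≈ 2.8753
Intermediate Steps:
j = 4 (j = 4 - 0/54 = 4 - 1*0 = 4 + 0 = 4)
Y(W, m) = -83/3 - W**2/3 (Y(W, m) = 4/3 - (W*W + 87)/3 = 4/3 - (W**2 + 87)/3 = 4/3 - (87 + W**2)/3 = 4/3 + (-29 - W**2/3) = -83/3 - W**2/3)
I(w) = 1 (I(w) = (2*w)/((2*w)) = (2*w)*(1/(2*w)) = 1)
K = 45786 (K = 23251 + 22535 = 45786)
(I(9) + K)/(Y(215, j) + 31360) = (1 + 45786)/((-83/3 - 1/3*215**2) + 31360) = 45787/((-83/3 - 1/3*46225) + 31360) = 45787/((-83/3 - 46225/3) + 31360) = 45787/(-15436 + 31360) = 45787/15924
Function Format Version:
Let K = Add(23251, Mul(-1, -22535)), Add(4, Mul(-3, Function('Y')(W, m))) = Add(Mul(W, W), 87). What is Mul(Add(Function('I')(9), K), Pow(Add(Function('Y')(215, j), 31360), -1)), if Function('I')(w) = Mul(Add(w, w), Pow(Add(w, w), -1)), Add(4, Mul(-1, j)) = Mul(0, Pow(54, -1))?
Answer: Rational(45787, 15924) ≈ 2.8753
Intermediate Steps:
j = 4 (j = Add(4, Mul(-1, Mul(0, Pow(54, -1)))) = Add(4, Mul(-1, Mul(0, Rational(1, 54)))) = Add(4, Mul(-1, 0)) = Add(4, 0) = 4)
Function('Y')(W, m) = Add(Rational(-83, 3), Mul(Rational(-1, 3), Pow(W, 2))) (Function('Y')(W, m) = Add(Rational(4, 3), Mul(Rational(-1, 3), Add(Mul(W, W), 87))) = Add(Rational(4, 3), Mul(Rational(-1, 3), Add(Pow(W, 2), 87))) = Add(Rational(4, 3), Mul(Rational(-1, 3), Add(87, Pow(W, 2)))) = Add(Rational(4, 3), Add(-29, Mul(Rational(-1, 3), Pow(W, 2)))) = Add(Rational(-83, 3), Mul(Rational(-1, 3), Pow(W, 2))))
Function('I')(w) = 1 (Function('I')(w) = Mul(Mul(2, w), Pow(Mul(2, w), -1)) = Mul(Mul(2, w), Mul(Rational(1, 2), Pow(w, -1))) = 1)
K = 45786 (K = Add(23251, 22535) = 45786)
Mul(Add(Function('I')(9), K), Pow(Add(Function('Y')(215, j), 31360), -1)) = Mul(Add(1, 45786), Pow(Add(Add(Rational(-83, 3), Mul(Rational(-1, 3), Pow(215, 2))), 31360), -1)) = Mul(45787, Pow(Add(Add(Rational(-83, 3), Mul(Rational(-1, 3), 46225)), 31360), -1)) = Mul(45787, Pow(Add(Add(Rational(-83, 3), Rational(-46225, 3)), 31360), -1)) = Mul(45787, Pow(Add(-15436, 31360), -1)) = Mul(45787, Pow(15924, -1)) = Mul(45787, Rational(1, 15924)) = Rational(45787, 15924)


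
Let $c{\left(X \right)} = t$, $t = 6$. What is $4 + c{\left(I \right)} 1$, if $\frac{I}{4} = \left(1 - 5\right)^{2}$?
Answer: $10$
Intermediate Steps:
$I = 64$ ($I = 4 \left(1 - 5\right)^{2} = 4 \left(-4\right)^{2} = 4 \cdot 16 = 64$)
$c{\left(X \right)} = 6$
$4 + c{\left(I \right)} 1 = 4 + 6 \cdot 1 = 4 + 6 = 10$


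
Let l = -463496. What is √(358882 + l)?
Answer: I*√104614 ≈ 323.44*I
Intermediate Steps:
√(358882 + l) = √(358882 - 463496) = √(-104614) = I*√104614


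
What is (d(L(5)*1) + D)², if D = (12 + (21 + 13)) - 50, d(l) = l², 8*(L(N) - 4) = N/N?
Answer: 693889/4096 ≈ 169.41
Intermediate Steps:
L(N) = 33/8 (L(N) = 4 + (N/N)/8 = 4 + (⅛)*1 = 4 + ⅛ = 33/8)
D = -4 (D = (12 + 34) - 50 = 46 - 50 = -4)
(d(L(5)*1) + D)² = (((33/8)*1)² - 4)² = ((33/8)² - 4)² = (1089/64 - 4)² = (833/64)² = 693889/4096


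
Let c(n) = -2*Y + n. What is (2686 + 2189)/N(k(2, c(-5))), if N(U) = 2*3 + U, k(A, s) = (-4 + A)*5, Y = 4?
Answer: -4875/4 ≈ -1218.8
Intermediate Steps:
c(n) = -8 + n (c(n) = -2*4 + n = -8 + n)
k(A, s) = -20 + 5*A
N(U) = 6 + U
(2686 + 2189)/N(k(2, c(-5))) = (2686 + 2189)/(6 + (-20 + 5*2)) = 4875/(6 + (-20 + 10)) = 4875/(6 - 10) = 4875/(-4) = 4875*(-¼) = -4875/4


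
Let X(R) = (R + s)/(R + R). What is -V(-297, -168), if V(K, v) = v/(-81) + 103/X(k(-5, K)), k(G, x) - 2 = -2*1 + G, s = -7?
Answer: -4747/54 ≈ -87.907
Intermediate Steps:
k(G, x) = G (k(G, x) = 2 + (-2*1 + G) = 2 + (-2 + G) = G)
X(R) = (-7 + R)/(2*R) (X(R) = (R - 7)/(R + R) = (-7 + R)/((2*R)) = (-7 + R)*(1/(2*R)) = (-7 + R)/(2*R))
V(K, v) = 515/6 - v/81 (V(K, v) = v/(-81) + 103/(((½)*(-7 - 5)/(-5))) = v*(-1/81) + 103/(((½)*(-⅕)*(-12))) = -v/81 + 103/(6/5) = -v/81 + 103*(⅚) = -v/81 + 515/6 = 515/6 - v/81)
-V(-297, -168) = -(515/6 - 1/81*(-168)) = -(515/6 + 56/27) = -1*4747/54 = -4747/54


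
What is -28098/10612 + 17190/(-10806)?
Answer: -5786277/1365158 ≈ -4.2385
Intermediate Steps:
-28098/10612 + 17190/(-10806) = -28098*1/10612 + 17190*(-1/10806) = -2007/758 - 2865/1801 = -5786277/1365158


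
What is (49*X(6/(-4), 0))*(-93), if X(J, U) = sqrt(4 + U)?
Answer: -9114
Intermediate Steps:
(49*X(6/(-4), 0))*(-93) = (49*sqrt(4 + 0))*(-93) = (49*sqrt(4))*(-93) = (49*2)*(-93) = 98*(-93) = -9114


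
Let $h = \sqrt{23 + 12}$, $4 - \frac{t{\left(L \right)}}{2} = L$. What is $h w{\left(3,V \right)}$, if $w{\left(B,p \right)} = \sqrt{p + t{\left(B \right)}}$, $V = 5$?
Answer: $7 \sqrt{5} \approx 15.652$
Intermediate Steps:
$t{\left(L \right)} = 8 - 2 L$
$w{\left(B,p \right)} = \sqrt{8 + p - 2 B}$ ($w{\left(B,p \right)} = \sqrt{p - \left(-8 + 2 B\right)} = \sqrt{8 + p - 2 B}$)
$h = \sqrt{35} \approx 5.9161$
$h w{\left(3,V \right)} = \sqrt{35} \sqrt{8 + 5 - 6} = \sqrt{35} \sqrt{7} = 7 \sqrt{5}$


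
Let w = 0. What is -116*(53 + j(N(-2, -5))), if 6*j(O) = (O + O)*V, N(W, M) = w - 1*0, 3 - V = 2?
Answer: -6148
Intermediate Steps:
V = 1 (V = 3 - 1*2 = 3 - 2 = 1)
N(W, M) = 0 (N(W, M) = 0 - 1*0 = 0 + 0 = 0)
j(O) = O/3 (j(O) = ((O + O)*1)/6 = ((2*O)*1)/6 = (2*O)/6 = O/3)
-116*(53 + j(N(-2, -5))) = -116*(53 + (⅓)*0) = -116*(53 + 0) = -116*53 = -6148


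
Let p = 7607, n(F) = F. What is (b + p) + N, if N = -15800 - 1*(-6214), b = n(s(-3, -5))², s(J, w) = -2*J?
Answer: -1943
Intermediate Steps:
b = 36 (b = (-2*(-3))² = 6² = 36)
N = -9586 (N = -15800 + 6214 = -9586)
(b + p) + N = (36 + 7607) - 9586 = 7643 - 9586 = -1943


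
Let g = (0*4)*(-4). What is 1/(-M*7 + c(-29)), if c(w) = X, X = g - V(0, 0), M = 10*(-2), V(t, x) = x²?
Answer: 1/140 ≈ 0.0071429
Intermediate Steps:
g = 0 (g = 0*(-4) = 0)
M = -20
X = 0 (X = 0 - 1*0² = 0 - 1*0 = 0 + 0 = 0)
c(w) = 0
1/(-M*7 + c(-29)) = 1/(-(-20)*7 + 0) = 1/(-1*(-140) + 0) = 1/(140 + 0) = 1/140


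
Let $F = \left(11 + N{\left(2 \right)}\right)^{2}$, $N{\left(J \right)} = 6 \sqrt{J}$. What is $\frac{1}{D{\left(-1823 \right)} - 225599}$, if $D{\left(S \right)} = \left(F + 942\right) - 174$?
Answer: $- \frac{112319}{25231098098} - \frac{33 \sqrt{2}}{12615549049} \approx -4.4553 \cdot 10^{-6}$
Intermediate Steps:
$F = \left(11 + 6 \sqrt{2}\right)^{2} \approx 379.68$
$D{\left(S \right)} = 961 + 132 \sqrt{2}$ ($D{\left(S \right)} = \left(\left(193 + 132 \sqrt{2}\right) + 942\right) - 174 = \left(1135 + 132 \sqrt{2}\right) - 174 = 961 + 132 \sqrt{2}$)
$\frac{1}{D{\left(-1823 \right)} - 225599} = \frac{1}{\left(961 + 132 \sqrt{2}\right) - 225599} = \frac{1}{-224638 + 132 \sqrt{2}}$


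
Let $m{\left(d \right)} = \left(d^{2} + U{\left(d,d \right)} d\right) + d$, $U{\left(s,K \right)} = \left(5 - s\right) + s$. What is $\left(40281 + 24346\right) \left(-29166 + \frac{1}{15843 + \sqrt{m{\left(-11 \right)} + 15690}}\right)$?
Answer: $- \frac{473084225940420567}{250984904} - \frac{64627 \sqrt{15745}}{250984904} \approx -1.8849 \cdot 10^{9}$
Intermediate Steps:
$U{\left(s,K \right)} = 5$
$m{\left(d \right)} = d^{2} + 6 d$ ($m{\left(d \right)} = \left(d^{2} + 5 d\right) + d = d^{2} + 6 d$)
$\left(40281 + 24346\right) \left(-29166 + \frac{1}{15843 + \sqrt{m{\left(-11 \right)} + 15690}}\right) = \left(40281 + 24346\right) \left(-29166 + \frac{1}{15843 + \sqrt{- 11 \left(6 - 11\right) + 15690}}\right) = 64627 \left(-29166 + \frac{1}{15843 + \sqrt{\left(-11\right) \left(-5\right) + 15690}}\right) = 64627 \left(-29166 + \frac{1}{15843 + \sqrt{55 + 15690}}\right) = 64627 \left(-29166 + \frac{1}{15843 + \sqrt{15745}}\right) = -1884911082 + \frac{64627}{15843 + \sqrt{15745}}$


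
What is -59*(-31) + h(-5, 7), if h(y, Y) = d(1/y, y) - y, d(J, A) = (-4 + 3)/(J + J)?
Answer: 3673/2 ≈ 1836.5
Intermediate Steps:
d(J, A) = -1/(2*J)
h(y, Y) = -3*y/2 (h(y, Y) = -y/2 - y = -3*y/2)
-59*(-31) + h(-5, 7) = -59*(-31) - 3/2*(-5) = 1829 + 15/2 = 3673/2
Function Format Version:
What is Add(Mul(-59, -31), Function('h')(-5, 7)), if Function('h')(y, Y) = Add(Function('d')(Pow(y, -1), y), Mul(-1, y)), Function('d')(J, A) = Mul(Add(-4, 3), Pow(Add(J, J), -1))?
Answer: Rational(3673, 2) ≈ 1836.5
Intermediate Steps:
Function('d')(J, A) = Mul(Rational(-1, 2), Pow(J, -1)) (Function('d')(J, A) = Mul(-1, Pow(Mul(2, J), -1)) = Mul(-1, Mul(Rational(1, 2), Pow(J, -1))) = Mul(Rational(-1, 2), Pow(J, -1)))
Function('h')(y, Y) = Mul(Rational(-3, 2), y) (Function('h')(y, Y) = Add(Mul(Rational(-1, 2), Pow(Pow(y, -1), -1)), Mul(-1, y)) = Add(Mul(Rational(-1, 2), y), Mul(-1, y)) = Mul(Rational(-3, 2), y))
Add(Mul(-59, -31), Function('h')(-5, 7)) = Add(Mul(-59, -31), Mul(Rational(-3, 2), -5)) = Add(1829, Rational(15, 2)) = Rational(3673, 2)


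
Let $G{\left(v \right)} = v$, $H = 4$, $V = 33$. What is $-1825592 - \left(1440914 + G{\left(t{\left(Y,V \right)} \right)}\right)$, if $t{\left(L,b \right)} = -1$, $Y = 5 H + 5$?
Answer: $-3266505$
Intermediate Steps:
$Y = 25$ ($Y = 5 \cdot 4 + 5 = 20 + 5 = 25$)
$-1825592 - \left(1440914 + G{\left(t{\left(Y,V \right)} \right)}\right) = -1825592 - 1440913 = -3266505$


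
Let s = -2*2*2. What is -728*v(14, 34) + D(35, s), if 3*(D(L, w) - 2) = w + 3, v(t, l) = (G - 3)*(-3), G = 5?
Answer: 13105/3 ≈ 4368.3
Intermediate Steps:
s = -8 (s = -4*2 = -8)
v(t, l) = -6 (v(t, l) = (5 - 3)*(-3) = 2*(-3) = -6)
D(L, w) = 3 + w/3 (D(L, w) = 2 + (w + 3)/3 = 2 + (3 + w)/3 = 2 + (1 + w/3) = 3 + w/3)
-728*v(14, 34) + D(35, s) = -728*(-6) + (3 + (⅓)*(-8)) = 4368 + (3 - 8/3) = 4368 + ⅓ = 13105/3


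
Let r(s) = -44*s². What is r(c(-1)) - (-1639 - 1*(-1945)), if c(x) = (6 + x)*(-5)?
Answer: -27806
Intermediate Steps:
c(x) = -30 - 5*x
r(c(-1)) - (-1639 - 1*(-1945)) = -44*(-30 - 5*(-1))² - (-1639 - 1*(-1945)) = -44*(-30 + 5)² - (-1639 + 1945) = -44*(-25)² - 1*306 = -44*625 - 306 = -27500 - 306 = -27806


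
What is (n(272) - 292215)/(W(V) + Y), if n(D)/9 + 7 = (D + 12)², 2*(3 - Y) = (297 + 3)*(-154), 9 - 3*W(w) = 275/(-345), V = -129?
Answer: 89760582/4782997 ≈ 18.767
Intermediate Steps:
W(w) = 676/207 (W(w) = 3 - 275/(3*(-345)) = 3 - 275*(-1)/(3*345) = 3 - ⅓*(-55/69) = 3 + 55/207 = 676/207)
Y = 23103 (Y = 3 - (297 + 3)*(-154)/2 = 3 - 150*(-154) = 3 - ½*(-46200) = 3 + 23100 = 23103)
n(D) = -63 + 9*(12 + D)² (n(D) = -63 + 9*(D + 12)² = -63 + 9*(12 + D)²)
(n(272) - 292215)/(W(V) + Y) = ((-63 + 9*(12 + 272)²) - 292215)/(676/207 + 23103) = ((-63 + 9*284²) - 292215)/(4782997/207) = ((-63 + 9*80656) - 292215)*(207/4782997) = ((-63 + 725904) - 292215)*(207/4782997) = (725841 - 292215)*(207/4782997) = 433626*(207/4782997) = 89760582/4782997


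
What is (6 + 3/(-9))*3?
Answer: 17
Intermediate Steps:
(6 + 3/(-9))*3 = (6 + 3*(-1/9))*3 = (6 - 1/3)*3 = (17/3)*3 = 17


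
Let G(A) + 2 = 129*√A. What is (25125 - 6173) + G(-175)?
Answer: 18950 + 645*I*√7 ≈ 18950.0 + 1706.5*I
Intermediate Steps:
G(A) = -2 + 129*√A
(25125 - 6173) + G(-175) = (25125 - 6173) + (-2 + 129*√(-175)) = 18952 + (-2 + 129*(5*I*√7)) = 18952 + (-2 + 645*I*√7) = 18950 + 645*I*√7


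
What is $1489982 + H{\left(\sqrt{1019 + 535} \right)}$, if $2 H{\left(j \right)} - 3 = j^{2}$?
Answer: $\frac{2981521}{2} \approx 1.4908 \cdot 10^{6}$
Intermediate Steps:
$H{\left(j \right)} = \frac{3}{2} + \frac{j^{2}}{2}$
$1489982 + H{\left(\sqrt{1019 + 535} \right)} = 1489982 + \left(\frac{3}{2} + \frac{\left(\sqrt{1019 + 535}\right)^{2}}{2}\right) = 1489982 + \left(\frac{3}{2} + \frac{\left(\sqrt{1554}\right)^{2}}{2}\right) = 1489982 + \left(\frac{3}{2} + \frac{1}{2} \cdot 1554\right) = 1489982 + \left(\frac{3}{2} + 777\right) = 1489982 + \frac{1557}{2} = \frac{2981521}{2}$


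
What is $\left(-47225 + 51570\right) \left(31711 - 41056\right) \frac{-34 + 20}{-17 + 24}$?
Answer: $81208050$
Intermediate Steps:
$\left(-47225 + 51570\right) \left(31711 - 41056\right) \frac{-34 + 20}{-17 + 24} = 4345 \left(-9345\right) \left(- \frac{14}{7}\right) = - 40604025 \left(\left(-14\right) \frac{1}{7}\right) = \left(-40604025\right) \left(-2\right) = 81208050$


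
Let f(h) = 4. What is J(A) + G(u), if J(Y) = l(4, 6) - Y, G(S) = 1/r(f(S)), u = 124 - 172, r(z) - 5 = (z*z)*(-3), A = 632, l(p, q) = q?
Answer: -26919/43 ≈ -626.02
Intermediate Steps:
r(z) = 5 - 3*z² (r(z) = 5 + (z*z)*(-3) = 5 + z²*(-3) = 5 - 3*z²)
u = -48
G(S) = -1/43 (G(S) = 1/(5 - 3*4²) = 1/(5 - 3*16) = 1/(5 - 48) = 1/(-43) = -1/43)
J(Y) = 6 - Y
J(A) + G(u) = (6 - 1*632) - 1/43 = (6 - 632) - 1/43 = -626 - 1/43 = -26919/43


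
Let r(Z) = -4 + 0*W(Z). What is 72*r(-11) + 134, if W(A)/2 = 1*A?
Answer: -154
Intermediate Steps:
W(A) = 2*A (W(A) = 2*(1*A) = 2*A)
r(Z) = -4 (r(Z) = -4 + 0*(2*Z) = -4 + 0 = -4)
72*r(-11) + 134 = 72*(-4) + 134 = -288 + 134 = -154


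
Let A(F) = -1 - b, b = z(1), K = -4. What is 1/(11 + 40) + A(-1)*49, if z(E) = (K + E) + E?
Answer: 2500/51 ≈ 49.020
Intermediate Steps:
z(E) = -4 + 2*E (z(E) = (-4 + E) + E = -4 + 2*E)
b = -2 (b = -4 + 2*1 = -4 + 2 = -2)
A(F) = 1 (A(F) = -1 - 1*(-2) = -1 + 2 = 1)
1/(11 + 40) + A(-1)*49 = 1/(11 + 40) + 1*49 = 1/51 + 49 = 2500/51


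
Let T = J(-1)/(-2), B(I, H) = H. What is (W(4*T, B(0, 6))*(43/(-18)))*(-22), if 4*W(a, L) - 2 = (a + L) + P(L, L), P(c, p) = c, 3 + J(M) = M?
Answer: 5203/18 ≈ 289.06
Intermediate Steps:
J(M) = -3 + M
T = 2 (T = (-3 - 1)/(-2) = -4*(-1/2) = 2)
W(a, L) = 1/2 + L/2 + a/4 (W(a, L) = 1/2 + ((a + L) + L)/4 = 1/2 + ((L + a) + L)/4 = 1/2 + (a + 2*L)/4 = 1/2 + (L/2 + a/4) = 1/2 + L/2 + a/4)
(W(4*T, B(0, 6))*(43/(-18)))*(-22) = ((1/2 + (1/2)*6 + (4*2)/4)*(43/(-18)))*(-22) = ((1/2 + 3 + (1/4)*8)*(43*(-1/18)))*(-22) = ((1/2 + 3 + 2)*(-43/18))*(-22) = ((11/2)*(-43/18))*(-22) = -473/36*(-22) = 5203/18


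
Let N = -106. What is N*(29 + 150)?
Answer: -18974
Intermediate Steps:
N*(29 + 150) = -106*(29 + 150) = -106*179 = -18974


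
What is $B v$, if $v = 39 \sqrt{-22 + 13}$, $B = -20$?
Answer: $- 2340 i \approx - 2340.0 i$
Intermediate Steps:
$v = 117 i$ ($v = 39 \sqrt{-9} = 39 \cdot 3 i = 117 i \approx 117.0 i$)
$B v = - 20 \cdot 117 i = - 2340 i$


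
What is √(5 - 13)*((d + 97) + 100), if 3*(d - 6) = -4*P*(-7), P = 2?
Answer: 1330*I*√2/3 ≈ 626.97*I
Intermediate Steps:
d = 74/3 (d = 6 + (-4*2*(-7))/3 = 6 + (-8*(-7))/3 = 6 + (⅓)*56 = 6 + 56/3 = 74/3 ≈ 24.667)
√(5 - 13)*((d + 97) + 100) = √(5 - 13)*((74/3 + 97) + 100) = √(-8)*(365/3 + 100) = (2*I*√2)*(665/3) = 1330*I*√2/3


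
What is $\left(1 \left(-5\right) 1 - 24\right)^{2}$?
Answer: $841$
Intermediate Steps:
$\left(1 \left(-5\right) 1 - 24\right)^{2} = \left(\left(-5\right) 1 - 24\right)^{2} = \left(-5 - 24\right)^{2} = \left(-29\right)^{2} = 841$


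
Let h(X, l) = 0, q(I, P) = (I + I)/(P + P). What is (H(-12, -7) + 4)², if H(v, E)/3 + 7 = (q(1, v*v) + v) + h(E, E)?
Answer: 6466849/2304 ≈ 2806.8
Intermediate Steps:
q(I, P) = I/P (q(I, P) = (2*I)/((2*P)) = (2*I)*(1/(2*P)) = I/P)
H(v, E) = -21 + 3*v + 3/v² (H(v, E) = -21 + 3*((1/(v*v) + v) + 0) = -21 + 3*((1/v² + v) + 0) = -21 + 3*((v⁻² + v) + 0) = -21 + 3*((v + v⁻²) + 0) = -21 + 3*(v + v⁻²) = -21 + (3*v + 3/v²) = -21 + 3*v + 3/v²)
(H(-12, -7) + 4)² = ((-21 + 3*(-12) + 3/(-12)²) + 4)² = ((-21 - 36 + 3*(1/144)) + 4)² = ((-21 - 36 + 1/48) + 4)² = (-2735/48 + 4)² = (-2543/48)² = 6466849/2304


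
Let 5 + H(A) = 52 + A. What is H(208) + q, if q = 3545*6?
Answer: 21525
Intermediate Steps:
H(A) = 47 + A (H(A) = -5 + (52 + A) = 47 + A)
q = 21270
H(208) + q = (47 + 208) + 21270 = 255 + 21270 = 21525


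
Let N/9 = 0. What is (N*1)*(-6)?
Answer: 0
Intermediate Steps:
N = 0 (N = 9*0 = 0)
(N*1)*(-6) = (0*1)*(-6) = 0*(-6) = 0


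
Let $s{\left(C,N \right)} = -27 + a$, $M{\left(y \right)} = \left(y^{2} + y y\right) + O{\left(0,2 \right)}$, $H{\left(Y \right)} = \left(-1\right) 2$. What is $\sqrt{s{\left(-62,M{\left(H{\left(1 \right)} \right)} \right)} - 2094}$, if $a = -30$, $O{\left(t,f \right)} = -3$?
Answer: $3 i \sqrt{239} \approx 46.379 i$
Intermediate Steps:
$H{\left(Y \right)} = -2$
$M{\left(y \right)} = -3 + 2 y^{2}$ ($M{\left(y \right)} = \left(y^{2} + y y\right) - 3 = \left(y^{2} + y^{2}\right) - 3 = 2 y^{2} - 3 = -3 + 2 y^{2}$)
$s{\left(C,N \right)} = -57$ ($s{\left(C,N \right)} = -27 - 30 = -57$)
$\sqrt{s{\left(-62,M{\left(H{\left(1 \right)} \right)} \right)} - 2094} = \sqrt{-57 - 2094} = \sqrt{-2151} = 3 i \sqrt{239}$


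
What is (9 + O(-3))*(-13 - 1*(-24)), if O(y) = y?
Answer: 66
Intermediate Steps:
(9 + O(-3))*(-13 - 1*(-24)) = (9 - 3)*(-13 - 1*(-24)) = 6*(-13 + 24) = 6*11 = 66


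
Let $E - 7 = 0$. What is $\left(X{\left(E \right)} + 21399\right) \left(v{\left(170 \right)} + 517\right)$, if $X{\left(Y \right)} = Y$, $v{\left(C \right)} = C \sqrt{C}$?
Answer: $11066902 + 3639020 \sqrt{170} \approx 5.8514 \cdot 10^{7}$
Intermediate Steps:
$E = 7$ ($E = 7 + 0 = 7$)
$v{\left(C \right)} = C^{\frac{3}{2}}$
$\left(X{\left(E \right)} + 21399\right) \left(v{\left(170 \right)} + 517\right) = \left(7 + 21399\right) \left(170^{\frac{3}{2}} + 517\right) = 21406 \left(170 \sqrt{170} + 517\right) = 21406 \left(517 + 170 \sqrt{170}\right) = 11066902 + 3639020 \sqrt{170}$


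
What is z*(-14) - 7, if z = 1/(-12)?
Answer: -35/6 ≈ -5.8333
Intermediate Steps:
z = -1/12 ≈ -0.083333
z*(-14) - 7 = -1/12*(-14) - 7 = 7/6 - 7 = -35/6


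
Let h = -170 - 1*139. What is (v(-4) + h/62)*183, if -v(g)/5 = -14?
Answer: 737673/62 ≈ 11898.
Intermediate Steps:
h = -309 (h = -170 - 139 = -309)
v(g) = 70 (v(g) = -5*(-14) = 70)
(v(-4) + h/62)*183 = (70 - 309/62)*183 = (4031/62)*183 = 737673/62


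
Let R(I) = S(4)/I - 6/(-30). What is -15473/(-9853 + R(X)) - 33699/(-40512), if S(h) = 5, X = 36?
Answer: 57532020167/23949060416 ≈ 2.4023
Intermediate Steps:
R(I) = ⅕ + 5/I (R(I) = 5/I - 6/(-30) = 5/I - 6*(-1/30) = 5/I + ⅕ = ⅕ + 5/I)
-15473/(-9853 + R(X)) - 33699/(-40512) = -15473/(-9853 + (⅕)*(25 + 36)/36) - 33699/(-40512) = -15473/(-9853 + (⅕)*(1/36)*61) - 33699*(-1/40512) = -15473/(-9853 + 61/180) + 11233/13504 = -15473/(-1773479/180) + 11233/13504 = -15473*(-180/1773479) + 11233/13504 = 2785140/1773479 + 11233/13504 = 57532020167/23949060416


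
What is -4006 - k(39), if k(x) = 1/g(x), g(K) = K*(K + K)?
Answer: -12186253/3042 ≈ -4006.0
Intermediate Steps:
g(K) = 2*K**2 (g(K) = K*(2*K) = 2*K**2)
k(x) = 1/(2*x**2)
-4006 - k(39) = -4006 - 1/(2*39**2) = -4006 - 1/(2*1521) = -4006 - 1*1/3042 = -4006 - 1/3042 = -12186253/3042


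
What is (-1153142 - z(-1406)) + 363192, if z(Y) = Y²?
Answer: -2766786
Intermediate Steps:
(-1153142 - z(-1406)) + 363192 = (-1153142 - 1*(-1406)²) + 363192 = (-1153142 - 1*1976836) + 363192 = (-1153142 - 1976836) + 363192 = -3129978 + 363192 = -2766786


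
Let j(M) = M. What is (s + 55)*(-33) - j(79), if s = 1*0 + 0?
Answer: -1894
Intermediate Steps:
s = 0 (s = 0 + 0 = 0)
(s + 55)*(-33) - j(79) = (0 + 55)*(-33) - 1*79 = 55*(-33) - 79 = -1815 - 79 = -1894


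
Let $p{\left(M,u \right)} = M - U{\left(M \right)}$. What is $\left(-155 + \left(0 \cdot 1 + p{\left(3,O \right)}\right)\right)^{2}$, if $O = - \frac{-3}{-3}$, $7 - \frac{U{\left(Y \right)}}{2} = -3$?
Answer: $29584$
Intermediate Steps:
$U{\left(Y \right)} = 20$ ($U{\left(Y \right)} = 14 - -6 = 14 + 6 = 20$)
$O = -1$ ($O = - \frac{\left(-3\right) \left(-1\right)}{3} = \left(-1\right) 1 = -1$)
$p{\left(M,u \right)} = -20 + M$ ($p{\left(M,u \right)} = M - 20 = -20 + M$)
$\left(-155 + \left(0 \cdot 1 + p{\left(3,O \right)}\right)\right)^{2} = \left(-155 + \left(0 \cdot 1 + \left(-20 + 3\right)\right)\right)^{2} = \left(-155 + \left(0 - 17\right)\right)^{2} = \left(-155 - 17\right)^{2} = \left(-172\right)^{2} = 29584$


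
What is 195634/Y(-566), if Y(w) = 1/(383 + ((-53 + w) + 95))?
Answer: -27584394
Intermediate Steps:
Y(w) = 1/(425 + w) (Y(w) = 1/(383 + (42 + w)) = 1/(425 + w))
195634/Y(-566) = 195634/(1/(425 - 566)) = 195634/(1/(-141)) = 195634/(-1/141) = 195634*(-141) = -27584394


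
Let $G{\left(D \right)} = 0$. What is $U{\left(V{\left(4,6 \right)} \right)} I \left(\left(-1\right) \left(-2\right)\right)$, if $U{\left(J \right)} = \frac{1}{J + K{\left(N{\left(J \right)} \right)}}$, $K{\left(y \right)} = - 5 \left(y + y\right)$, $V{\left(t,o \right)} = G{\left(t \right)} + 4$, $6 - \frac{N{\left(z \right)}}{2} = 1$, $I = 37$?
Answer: $- \frac{37}{48} \approx -0.77083$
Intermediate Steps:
$N{\left(z \right)} = 10$ ($N{\left(z \right)} = 12 - 2 = 10$)
$V{\left(t,o \right)} = 4$ ($V{\left(t,o \right)} = 0 + 4 = 4$)
$K{\left(y \right)} = - 10 y$ ($K{\left(y \right)} = - 5 \cdot 2 y = - 10 y$)
$U{\left(J \right)} = \frac{1}{-100 + J}$ ($U{\left(J \right)} = \frac{1}{J - 100} = \frac{1}{-100 + J}$)
$U{\left(V{\left(4,6 \right)} \right)} I \left(\left(-1\right) \left(-2\right)\right) = \frac{1}{-100 + 4} \cdot 37 \left(\left(-1\right) \left(-2\right)\right) = \frac{1}{-96} \cdot 37 \cdot 2 = \left(- \frac{1}{96}\right) 37 \cdot 2 = \left(- \frac{37}{96}\right) 2 = - \frac{37}{48}$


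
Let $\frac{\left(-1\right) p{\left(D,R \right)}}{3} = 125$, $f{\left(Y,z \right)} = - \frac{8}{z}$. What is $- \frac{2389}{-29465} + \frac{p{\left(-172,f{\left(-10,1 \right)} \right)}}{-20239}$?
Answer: $\frac{59400346}{596342135} \approx 0.099608$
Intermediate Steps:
$p{\left(D,R \right)} = -375$ ($p{\left(D,R \right)} = \left(-3\right) 125 = -375$)
$- \frac{2389}{-29465} + \frac{p{\left(-172,f{\left(-10,1 \right)} \right)}}{-20239} = - \frac{2389}{-29465} - \frac{375}{-20239} = \left(-2389\right) \left(- \frac{1}{29465}\right) - - \frac{375}{20239} = \frac{2389}{29465} + \frac{375}{20239} = \frac{59400346}{596342135}$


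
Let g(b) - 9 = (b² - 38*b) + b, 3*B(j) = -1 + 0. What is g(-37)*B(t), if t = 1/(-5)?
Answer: -2747/3 ≈ -915.67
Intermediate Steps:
t = -⅕ ≈ -0.20000
B(j) = -⅓ (B(j) = (-1 + 0)/3 = (⅓)*(-1) = -⅓)
g(b) = 9 + b² - 37*b (g(b) = 9 + ((b² - 38*b) + b) = 9 + (b² - 37*b) = 9 + b² - 37*b)
g(-37)*B(t) = (9 + (-37)² - 37*(-37))*(-⅓) = (9 + 1369 + 1369)*(-⅓) = 2747*(-⅓) = -2747/3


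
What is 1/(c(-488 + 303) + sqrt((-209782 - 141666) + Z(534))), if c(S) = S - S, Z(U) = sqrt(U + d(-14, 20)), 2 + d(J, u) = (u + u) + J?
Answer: -I/sqrt(351448 - 3*sqrt(62)) ≈ -0.0016869*I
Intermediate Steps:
d(J, u) = -2 + J + 2*u (d(J, u) = -2 + ((u + u) + J) = -2 + (2*u + J) = -2 + (J + 2*u) = -2 + J + 2*u)
Z(U) = sqrt(24 + U) (Z(U) = sqrt(U + (-2 - 14 + 2*20)) = sqrt(U + (-2 - 14 + 40)) = sqrt(U + 24) = sqrt(24 + U))
c(S) = 0
1/(c(-488 + 303) + sqrt((-209782 - 141666) + Z(534))) = 1/(0 + sqrt((-209782 - 141666) + sqrt(24 + 534))) = 1/(0 + sqrt(-351448 + sqrt(558))) = 1/(0 + sqrt(-351448 + 3*sqrt(62))) = 1/(sqrt(-351448 + 3*sqrt(62))) = 1/sqrt(-351448 + 3*sqrt(62))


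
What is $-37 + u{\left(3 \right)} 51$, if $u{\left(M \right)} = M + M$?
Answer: $269$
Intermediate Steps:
$u{\left(M \right)} = 2 M$
$-37 + u{\left(3 \right)} 51 = -37 + 2 \cdot 3 \cdot 51 = -37 + 6 \cdot 51 = -37 + 306 = 269$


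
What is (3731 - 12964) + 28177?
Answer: 18944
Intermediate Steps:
(3731 - 12964) + 28177 = -9233 + 28177 = 18944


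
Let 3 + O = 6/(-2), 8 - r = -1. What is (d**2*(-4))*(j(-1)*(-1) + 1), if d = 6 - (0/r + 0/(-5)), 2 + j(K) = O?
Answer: -1296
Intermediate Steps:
r = 9 (r = 8 - 1*(-1) = 8 + 1 = 9)
O = -6 (O = -3 + 6/(-2) = -3 + 6*(-1/2) = -3 - 3 = -6)
j(K) = -8 (j(K) = -2 - 6 = -8)
d = 6 (d = 6 - (0/9 + 0/(-5)) = 6 - (0*(1/9) + 0*(-1/5)) = 6 - (0 + 0) = 6 - 1*0 = 6 + 0 = 6)
(d**2*(-4))*(j(-1)*(-1) + 1) = (6**2*(-4))*(-8*(-1) + 1) = (36*(-4))*(8 + 1) = -144*9 = -1296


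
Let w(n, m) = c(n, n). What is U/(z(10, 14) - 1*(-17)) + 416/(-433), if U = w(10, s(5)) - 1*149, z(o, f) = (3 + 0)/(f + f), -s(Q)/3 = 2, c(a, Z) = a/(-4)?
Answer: -2036050/207407 ≈ -9.8167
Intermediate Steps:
c(a, Z) = -a/4 (c(a, Z) = a*(-¼) = -a/4)
s(Q) = -6 (s(Q) = -3*2 = -6)
w(n, m) = -n/4
z(o, f) = 3/(2*f) (z(o, f) = 3/((2*f)) = 3*(1/(2*f)) = 3/(2*f))
U = -303/2 (U = -¼*10 - 1*149 = -5/2 - 149 = -303/2 ≈ -151.50)
U/(z(10, 14) - 1*(-17)) + 416/(-433) = -303/(2*((3/2)/14 - 1*(-17))) + 416/(-433) = -303/(2*((3/2)*(1/14) + 17)) + 416*(-1/433) = -303/(2*(3/28 + 17)) - 416/433 = -303/(2*479/28) - 416/433 = -303/2*28/479 - 416/433 = -4242/479 - 416/433 = -2036050/207407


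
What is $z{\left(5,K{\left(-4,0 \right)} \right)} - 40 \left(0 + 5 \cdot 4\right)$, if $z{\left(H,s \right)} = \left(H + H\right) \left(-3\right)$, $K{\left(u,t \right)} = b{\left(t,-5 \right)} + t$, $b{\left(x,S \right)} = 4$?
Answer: $-830$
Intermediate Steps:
$K{\left(u,t \right)} = 4 + t$
$z{\left(H,s \right)} = - 6 H$ ($z{\left(H,s \right)} = 2 H \left(-3\right) = - 6 H$)
$z{\left(5,K{\left(-4,0 \right)} \right)} - 40 \left(0 + 5 \cdot 4\right) = \left(-6\right) 5 - 40 \left(0 + 5 \cdot 4\right) = -30 - 40 \left(0 + 20\right) = -30 - 800 = -830$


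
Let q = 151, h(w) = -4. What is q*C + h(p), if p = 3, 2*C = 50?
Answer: 3771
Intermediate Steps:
C = 25 (C = (½)*50 = 25)
q*C + h(p) = 151*25 - 4 = 3775 - 4 = 3771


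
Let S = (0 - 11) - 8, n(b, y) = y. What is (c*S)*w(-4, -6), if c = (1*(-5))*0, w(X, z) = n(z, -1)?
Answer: 0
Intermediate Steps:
w(X, z) = -1
S = -19 (S = -11 - 8 = -19)
c = 0 (c = -5*0 = 0)
(c*S)*w(-4, -6) = (0*(-19))*(-1) = 0*(-1) = 0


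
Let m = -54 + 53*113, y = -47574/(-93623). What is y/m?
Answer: 47574/555652505 ≈ 8.5618e-5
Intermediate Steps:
y = 47574/93623 (y = -47574*(-1/93623) = 47574/93623 ≈ 0.50814)
m = 5935 (m = -54 + 5989 = 5935)
y/m = (47574/93623)/5935 = (47574/93623)*(1/5935) = 47574/555652505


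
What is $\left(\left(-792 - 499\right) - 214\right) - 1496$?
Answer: $-3001$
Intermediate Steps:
$\left(\left(-792 - 499\right) - 214\right) - 1496 = \left(-1291 - 214\right) - 1496 = -1505 - 1496 = -3001$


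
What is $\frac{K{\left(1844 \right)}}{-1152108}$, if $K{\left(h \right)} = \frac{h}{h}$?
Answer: $- \frac{1}{1152108} \approx -8.6797 \cdot 10^{-7}$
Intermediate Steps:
$K{\left(h \right)} = 1$
$\frac{K{\left(1844 \right)}}{-1152108} = 1 \frac{1}{-1152108} = 1 \left(- \frac{1}{1152108}\right) = - \frac{1}{1152108}$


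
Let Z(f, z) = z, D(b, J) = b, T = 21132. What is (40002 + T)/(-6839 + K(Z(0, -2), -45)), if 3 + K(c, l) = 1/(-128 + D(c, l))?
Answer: -2649140/296487 ≈ -8.9351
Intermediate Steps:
K(c, l) = -3 + 1/(-128 + c)
(40002 + T)/(-6839 + K(Z(0, -2), -45)) = (40002 + 21132)/(-6839 + (385 - 3*(-2))/(-128 - 2)) = 61134/(-6839 + (385 + 6)/(-130)) = 61134/(-6839 - 1/130*391) = 61134/(-6839 - 391/130) = 61134/(-889461/130) = 61134*(-130/889461) = -2649140/296487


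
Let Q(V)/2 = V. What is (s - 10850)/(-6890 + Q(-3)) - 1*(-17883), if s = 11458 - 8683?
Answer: 123329243/6896 ≈ 17884.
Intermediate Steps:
Q(V) = 2*V
s = 2775
(s - 10850)/(-6890 + Q(-3)) - 1*(-17883) = (2775 - 10850)/(-6890 + 2*(-3)) - 1*(-17883) = -8075/(-6890 - 6) + 17883 = -8075/(-6896) + 17883 = -8075*(-1/6896) + 17883 = 8075/6896 + 17883 = 123329243/6896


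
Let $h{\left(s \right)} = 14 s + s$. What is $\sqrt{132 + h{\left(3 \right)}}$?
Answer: $\sqrt{177} \approx 13.304$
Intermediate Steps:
$h{\left(s \right)} = 15 s$
$\sqrt{132 + h{\left(3 \right)}} = \sqrt{132 + 15 \cdot 3} = \sqrt{132 + 45} = \sqrt{177}$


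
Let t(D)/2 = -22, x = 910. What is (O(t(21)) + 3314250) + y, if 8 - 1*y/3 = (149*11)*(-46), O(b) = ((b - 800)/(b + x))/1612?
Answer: 1235612062877/348998 ≈ 3.5405e+6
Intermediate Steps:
t(D) = -44 (t(D) = 2*(-22) = -44)
O(b) = (-800 + b)/(1612*(910 + b)) (O(b) = ((b - 800)/(b + 910))/1612 = ((-800 + b)/(910 + b))*(1/1612) = (-800 + b)/(1612*(910 + b)))
y = 226206 (y = 24 - 3*149*11*(-46) = 24 - 4917*(-46) = 24 - 3*(-75394) = 24 + 226182 = 226206)
(O(t(21)) + 3314250) + y = ((-800 - 44)/(1612*(910 - 44)) + 3314250) + 226206 = ((1/1612)*(-844)/866 + 3314250) + 226206 = ((1/1612)*(1/866)*(-844) + 3314250) + 226206 = (-211/348998 + 3314250) + 226206 = 1156666621289/348998 + 226206 = 1235612062877/348998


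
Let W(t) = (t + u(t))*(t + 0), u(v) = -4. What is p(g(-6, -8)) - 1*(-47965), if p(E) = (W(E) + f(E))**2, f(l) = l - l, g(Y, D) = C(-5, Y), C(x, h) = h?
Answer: 51565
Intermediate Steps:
g(Y, D) = Y
W(t) = t*(-4 + t) (W(t) = (t - 4)*(t + 0) = (-4 + t)*t = t*(-4 + t))
f(l) = 0
p(E) = E**2*(-4 + E)**2 (p(E) = (E*(-4 + E) + 0)**2 = (E*(-4 + E))**2 = E**2*(-4 + E)**2)
p(g(-6, -8)) - 1*(-47965) = (-6)**2*(-4 - 6)**2 - 1*(-47965) = 36*(-10)**2 + 47965 = 36*100 + 47965 = 3600 + 47965 = 51565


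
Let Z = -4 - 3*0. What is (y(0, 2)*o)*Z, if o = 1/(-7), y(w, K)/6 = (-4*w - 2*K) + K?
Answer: -48/7 ≈ -6.8571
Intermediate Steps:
y(w, K) = -24*w - 6*K (y(w, K) = 6*((-4*w - 2*K) + K) = 6*(-K - 4*w) = -24*w - 6*K)
Z = -4 (Z = -4 + 0 = -4)
o = -⅐ ≈ -0.14286
(y(0, 2)*o)*Z = ((-24*0 - 6*2)*(-⅐))*(-4) = ((0 - 12)*(-⅐))*(-4) = -12*(-⅐)*(-4) = (12/7)*(-4) = -48/7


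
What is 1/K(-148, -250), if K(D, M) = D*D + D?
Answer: 1/21756 ≈ 4.5964e-5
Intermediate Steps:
K(D, M) = D + D² (K(D, M) = D² + D = D + D²)
1/K(-148, -250) = 1/(-148*(1 - 148)) = 1/(-148*(-147)) = 1/21756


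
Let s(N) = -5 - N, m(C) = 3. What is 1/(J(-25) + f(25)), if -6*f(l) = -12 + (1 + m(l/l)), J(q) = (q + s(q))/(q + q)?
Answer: 30/43 ≈ 0.69767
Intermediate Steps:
J(q) = -5/(2*q) (J(q) = (q + (-5 - q))/(q + q) = -5*1/(2*q) = -5/(2*q))
f(l) = 4/3 (f(l) = -(-12 + (1 + 3))/6 = -(-12 + 4)/6 = -⅙*(-8) = 4/3)
1/(J(-25) + f(25)) = 1/(-5/2/(-25) + 4/3) = 1/(-5/2*(-1/25) + 4/3) = 1/(⅒ + 4/3) = 1/(43/30) = 30/43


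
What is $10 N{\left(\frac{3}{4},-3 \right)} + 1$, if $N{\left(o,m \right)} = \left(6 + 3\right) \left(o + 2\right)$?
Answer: $\frac{497}{2} \approx 248.5$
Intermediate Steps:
$N{\left(o,m \right)} = 18 + 9 o$ ($N{\left(o,m \right)} = 9 \left(2 + o\right) = 18 + 9 o$)
$10 N{\left(\frac{3}{4},-3 \right)} + 1 = 10 \left(18 + 9 \cdot \frac{3}{4}\right) + 1 = 10 \left(18 + \frac{27}{4}\right) + 1 = 10 \cdot \frac{99}{4} + 1 = \frac{495}{2} + 1 = \frac{497}{2}$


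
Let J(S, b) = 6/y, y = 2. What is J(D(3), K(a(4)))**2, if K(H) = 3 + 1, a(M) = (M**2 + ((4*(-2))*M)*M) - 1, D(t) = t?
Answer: 9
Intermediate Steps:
a(M) = -1 - 7*M**2 (a(M) = (M**2 + (-8*M)*M) - 1 = (M**2 - 8*M**2) - 1 = -7*M**2 - 1 = -1 - 7*M**2)
K(H) = 4
J(S, b) = 3 (J(S, b) = 6/2 = 6*(1/2) = 3)
J(D(3), K(a(4)))**2 = 3**2 = 9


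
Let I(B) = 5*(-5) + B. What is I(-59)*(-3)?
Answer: 252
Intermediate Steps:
I(B) = -25 + B
I(-59)*(-3) = (-25 - 59)*(-3) = -84*(-3) = 252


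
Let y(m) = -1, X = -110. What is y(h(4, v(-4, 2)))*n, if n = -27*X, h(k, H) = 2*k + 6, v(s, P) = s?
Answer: -2970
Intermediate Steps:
h(k, H) = 6 + 2*k
n = 2970 (n = -27*(-110) = 2970)
y(h(4, v(-4, 2)))*n = -1*2970 = -2970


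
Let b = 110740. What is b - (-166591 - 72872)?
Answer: 350203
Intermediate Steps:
b - (-166591 - 72872) = 110740 - (-166591 - 72872) = 110740 - 1*(-239463) = 110740 + 239463 = 350203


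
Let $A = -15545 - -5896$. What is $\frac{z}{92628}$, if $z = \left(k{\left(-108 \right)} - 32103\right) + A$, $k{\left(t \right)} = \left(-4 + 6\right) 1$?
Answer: $- \frac{20875}{46314} \approx -0.45073$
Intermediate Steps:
$k{\left(t \right)} = 2$ ($k{\left(t \right)} = 2 \cdot 1 = 2$)
$A = -9649$ ($A = -15545 + 5896 = -9649$)
$z = -41750$ ($z = \left(2 - 32103\right) - 9649 = -32101 - 9649 = -41750$)
$\frac{z}{92628} = - \frac{41750}{92628} = \left(-41750\right) \frac{1}{92628} = - \frac{20875}{46314}$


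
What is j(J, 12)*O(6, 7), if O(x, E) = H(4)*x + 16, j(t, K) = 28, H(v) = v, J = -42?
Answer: 1120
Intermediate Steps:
O(x, E) = 16 + 4*x (O(x, E) = 4*x + 16 = 16 + 4*x)
j(J, 12)*O(6, 7) = 28*(16 + 4*6) = 28*(16 + 24) = 28*40 = 1120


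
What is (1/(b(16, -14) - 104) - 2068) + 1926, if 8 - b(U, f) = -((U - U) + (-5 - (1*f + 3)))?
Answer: -12781/90 ≈ -142.01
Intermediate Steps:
b(U, f) = -f (b(U, f) = 8 - (-1)*((U - U) + (-5 - (1*f + 3))) = 8 - (-1)*(0 + (-5 - (f + 3))) = 8 - (-1)*(0 + (-5 - (3 + f))) = 8 - (-1)*(0 + (-5 + (-3 - f))) = 8 - (-1)*(0 + (-8 - f)) = 8 - (-1)*(-8 - f) = 8 - (8 + f) = 8 + (-8 - f) = -f)
(1/(b(16, -14) - 104) - 2068) + 1926 = (1/(-1*(-14) - 104) - 2068) + 1926 = (1/(14 - 104) - 2068) + 1926 = (1/(-90) - 2068) + 1926 = (-1/90 - 2068) + 1926 = -186121/90 + 1926 = -12781/90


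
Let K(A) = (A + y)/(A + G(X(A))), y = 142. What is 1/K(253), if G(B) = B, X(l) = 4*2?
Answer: 261/395 ≈ 0.66076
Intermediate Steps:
X(l) = 8
K(A) = (142 + A)/(8 + A) (K(A) = (A + 142)/(A + 8) = (142 + A)/(8 + A))
1/K(253) = 1/((142 + 253)/(8 + 253)) = 1/(395/261) = 261/395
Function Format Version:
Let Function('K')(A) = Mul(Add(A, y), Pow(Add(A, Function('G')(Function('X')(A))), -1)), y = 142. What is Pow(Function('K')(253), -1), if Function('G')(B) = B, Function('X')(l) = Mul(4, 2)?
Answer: Rational(261, 395) ≈ 0.66076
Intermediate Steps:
Function('X')(l) = 8
Function('K')(A) = Mul(Pow(Add(8, A), -1), Add(142, A)) (Function('K')(A) = Mul(Add(A, 142), Pow(Add(A, 8), -1)) = Mul(Add(142, A), Pow(Add(8, A), -1)) = Mul(Pow(Add(8, A), -1), Add(142, A)))
Pow(Function('K')(253), -1) = Pow(Mul(Pow(Add(8, 253), -1), Add(142, 253)), -1) = Pow(Mul(Pow(261, -1), 395), -1) = Pow(Mul(Rational(1, 261), 395), -1) = Pow(Rational(395, 261), -1) = Rational(261, 395)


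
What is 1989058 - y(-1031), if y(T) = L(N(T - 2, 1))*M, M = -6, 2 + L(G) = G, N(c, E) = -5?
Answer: 1989016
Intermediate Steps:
L(G) = -2 + G
y(T) = 42 (y(T) = (-2 - 5)*(-6) = -7*(-6) = 42)
1989058 - y(-1031) = 1989058 - 1*42 = 1989058 - 42 = 1989016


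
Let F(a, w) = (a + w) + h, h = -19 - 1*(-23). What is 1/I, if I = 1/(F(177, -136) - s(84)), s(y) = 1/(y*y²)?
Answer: 26671679/592704 ≈ 45.000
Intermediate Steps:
h = 4 (h = -19 + 23 = 4)
F(a, w) = 4 + a + w (F(a, w) = (a + w) + 4 = 4 + a + w)
s(y) = y⁻³ (s(y) = 1/(y³) = y⁻³)
I = 592704/26671679 (I = 1/((4 + 177 - 136) - 1/84³) = 1/(45 - 1*1/592704) = 1/(45 - 1/592704) = 1/(26671679/592704) = 592704/26671679 ≈ 0.022222)
1/I = 1/(592704/26671679) = 26671679/592704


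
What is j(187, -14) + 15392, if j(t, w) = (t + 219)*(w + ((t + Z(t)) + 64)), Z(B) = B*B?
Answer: 14309028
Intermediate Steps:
Z(B) = B²
j(t, w) = (219 + t)*(64 + t + w + t²) (j(t, w) = (t + 219)*(w + ((t + t²) + 64)) = (219 + t)*(w + (64 + t + t²)) = (219 + t)*(64 + t + w + t²))
j(187, -14) + 15392 = (14016 + 187³ + 219*(-14) + 220*187² + 283*187 + 187*(-14)) + 15392 = (14016 + 6539203 - 3066 + 220*34969 + 52921 - 2618) + 15392 = (14016 + 6539203 - 3066 + 7693180 + 52921 - 2618) + 15392 = 14293636 + 15392 = 14309028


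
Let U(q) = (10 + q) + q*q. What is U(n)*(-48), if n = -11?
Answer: -5760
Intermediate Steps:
U(q) = 10 + q + q² (U(q) = (10 + q) + q² = 10 + q + q²)
U(n)*(-48) = (10 - 11 + (-11)²)*(-48) = (10 - 11 + 121)*(-48) = 120*(-48) = -5760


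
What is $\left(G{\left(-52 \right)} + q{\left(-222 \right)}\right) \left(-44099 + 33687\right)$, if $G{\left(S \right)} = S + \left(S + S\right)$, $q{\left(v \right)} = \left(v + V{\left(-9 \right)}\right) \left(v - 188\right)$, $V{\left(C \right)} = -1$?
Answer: $-950344888$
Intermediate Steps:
$q{\left(v \right)} = \left(-1 + v\right) \left(-188 + v\right)$ ($q{\left(v \right)} = \left(v - 1\right) \left(v - 188\right) = \left(-1 + v\right) \left(-188 + v\right)$)
$G{\left(S \right)} = 3 S$ ($G{\left(S \right)} = S + 2 S = 3 S$)
$\left(G{\left(-52 \right)} + q{\left(-222 \right)}\right) \left(-44099 + 33687\right) = \left(3 \left(-52\right) + \left(188 + \left(-222\right)^{2} - -41958\right)\right) \left(-44099 + 33687\right) = \left(-156 + \left(188 + 49284 + 41958\right)\right) \left(-10412\right) = \left(-156 + 91430\right) \left(-10412\right) = 91274 \left(-10412\right) = -950344888$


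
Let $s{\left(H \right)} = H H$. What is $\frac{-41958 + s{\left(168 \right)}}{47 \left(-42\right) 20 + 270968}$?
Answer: $- \frac{6867}{115744} \approx -0.059329$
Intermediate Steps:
$s{\left(H \right)} = H^{2}$
$\frac{-41958 + s{\left(168 \right)}}{47 \left(-42\right) 20 + 270968} = \frac{-41958 + 168^{2}}{47 \left(-42\right) 20 + 270968} = \frac{-41958 + 28224}{\left(-1974\right) 20 + 270968} = - \frac{13734}{-39480 + 270968} = - \frac{13734}{231488} = \left(-13734\right) \frac{1}{231488} = - \frac{6867}{115744}$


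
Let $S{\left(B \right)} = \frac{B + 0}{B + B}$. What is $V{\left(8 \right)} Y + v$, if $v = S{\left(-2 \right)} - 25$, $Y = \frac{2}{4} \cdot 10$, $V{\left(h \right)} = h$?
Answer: $\frac{31}{2} \approx 15.5$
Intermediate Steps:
$Y = 5$ ($Y = 2 \cdot \frac{1}{4} \cdot 10 = \frac{1}{2} \cdot 10 = 5$)
$S{\left(B \right)} = \frac{1}{2}$ ($S{\left(B \right)} = \frac{B}{2 B} = B \frac{1}{2 B} = \frac{1}{2}$)
$v = - \frac{49}{2}$ ($v = \frac{1}{2} - 25 = - \frac{49}{2} \approx -24.5$)
$V{\left(8 \right)} Y + v = 8 \cdot 5 - \frac{49}{2} = 40 - \frac{49}{2} = \frac{31}{2}$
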